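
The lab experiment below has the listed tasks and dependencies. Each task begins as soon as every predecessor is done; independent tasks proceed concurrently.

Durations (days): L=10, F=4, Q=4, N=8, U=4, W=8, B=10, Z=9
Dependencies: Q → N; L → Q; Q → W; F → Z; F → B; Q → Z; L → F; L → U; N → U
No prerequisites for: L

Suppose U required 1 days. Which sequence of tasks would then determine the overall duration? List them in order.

L, F, B

Actual critical path: L→Q→N→U = 10+4+8+4 = 26 ⇒ 26 days.
U lies on that path, so at 1 day the path becomes 23 days.
The binding chain switches to L→F→B = 10+4+10 = 24; finish 24 days.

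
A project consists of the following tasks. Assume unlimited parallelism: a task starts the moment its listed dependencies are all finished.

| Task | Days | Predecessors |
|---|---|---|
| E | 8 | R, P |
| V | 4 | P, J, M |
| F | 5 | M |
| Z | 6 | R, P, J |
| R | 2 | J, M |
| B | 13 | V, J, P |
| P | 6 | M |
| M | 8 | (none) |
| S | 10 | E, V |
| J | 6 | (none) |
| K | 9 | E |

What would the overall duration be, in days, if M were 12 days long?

36

Baseline: M→P→E→S = 8+6+8+10 = 32 → 32 days.
M is on the critical path; changing it to 12 makes that path 36 days.
No other chain overtakes it, so the finish is 36 days.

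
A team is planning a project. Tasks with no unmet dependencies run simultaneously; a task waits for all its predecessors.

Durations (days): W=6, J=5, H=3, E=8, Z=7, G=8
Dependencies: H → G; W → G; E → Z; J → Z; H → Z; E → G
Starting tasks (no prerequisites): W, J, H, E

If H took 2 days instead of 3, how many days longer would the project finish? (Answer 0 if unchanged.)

Actual critical path: E→G = 8+8 = 16 ⇒ 16 days.
H is off the critical path — its longest chain is 11 days, giving 5 of slack.
The critical path is still E→G; finish is now 16 days.
Change in finish: 16 − 16 = +0 days.

0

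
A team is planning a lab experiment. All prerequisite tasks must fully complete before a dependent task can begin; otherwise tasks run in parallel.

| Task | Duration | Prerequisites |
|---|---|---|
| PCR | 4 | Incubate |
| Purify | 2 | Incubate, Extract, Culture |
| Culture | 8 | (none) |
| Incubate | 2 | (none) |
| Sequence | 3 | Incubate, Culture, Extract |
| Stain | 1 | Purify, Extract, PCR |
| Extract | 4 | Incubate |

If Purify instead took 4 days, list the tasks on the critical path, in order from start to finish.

Actual critical path: Culture→Purify→Stain = 8+2+1 = 11 ⇒ 11 days.
Purify is on the critical path; changing it to 4 makes that path 13 days.
No other chain overtakes it, so the finish is 13 days.

Culture, Purify, Stain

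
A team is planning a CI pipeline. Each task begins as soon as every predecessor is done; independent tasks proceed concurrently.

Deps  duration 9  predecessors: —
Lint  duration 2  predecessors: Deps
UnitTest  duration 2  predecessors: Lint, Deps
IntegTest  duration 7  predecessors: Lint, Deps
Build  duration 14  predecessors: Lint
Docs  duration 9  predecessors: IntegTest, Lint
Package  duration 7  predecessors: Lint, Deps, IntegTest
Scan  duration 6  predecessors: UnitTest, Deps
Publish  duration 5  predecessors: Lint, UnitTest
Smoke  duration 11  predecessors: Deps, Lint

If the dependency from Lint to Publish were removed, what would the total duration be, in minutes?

27

Original critical path: Deps→Lint→IntegTest→Docs = 9+2+7+9 = 27 ⇒ 27 minutes.
Dropping Lint→Publish doesn't change Publish's earliest start (13); another predecessor still binds.
The longest chain is now Deps→Lint→IntegTest→Docs = 9+2+7+9 = 27, so the job takes 27 minutes.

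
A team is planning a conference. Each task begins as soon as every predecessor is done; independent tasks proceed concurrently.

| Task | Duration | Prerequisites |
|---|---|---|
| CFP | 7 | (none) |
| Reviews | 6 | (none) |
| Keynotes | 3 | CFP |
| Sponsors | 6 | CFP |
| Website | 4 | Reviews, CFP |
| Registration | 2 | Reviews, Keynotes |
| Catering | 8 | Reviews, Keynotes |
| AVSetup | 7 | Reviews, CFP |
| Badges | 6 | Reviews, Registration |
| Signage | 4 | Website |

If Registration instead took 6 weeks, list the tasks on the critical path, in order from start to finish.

As given, the longest chain is CFP→Keynotes→Registration→Badges = 7+3+2+6 = 18, so the finish is 18 weeks.
Registration lies on that path, so at 6 weeks the path becomes 22 weeks.
That remains the longest chain; total 22 weeks.

CFP, Keynotes, Registration, Badges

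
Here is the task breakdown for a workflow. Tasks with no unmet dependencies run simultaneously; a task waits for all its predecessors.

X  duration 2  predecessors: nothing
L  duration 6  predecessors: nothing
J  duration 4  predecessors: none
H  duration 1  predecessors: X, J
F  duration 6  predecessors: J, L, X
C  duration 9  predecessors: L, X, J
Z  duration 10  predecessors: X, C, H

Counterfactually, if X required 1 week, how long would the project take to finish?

25

Actual critical path: L→C→Z = 6+9+10 = 25 ⇒ 25 weeks.
The longest path through X is only 21 weeks, so X has float 4.
The critical path is still L→C→Z; finish is now 25 weeks.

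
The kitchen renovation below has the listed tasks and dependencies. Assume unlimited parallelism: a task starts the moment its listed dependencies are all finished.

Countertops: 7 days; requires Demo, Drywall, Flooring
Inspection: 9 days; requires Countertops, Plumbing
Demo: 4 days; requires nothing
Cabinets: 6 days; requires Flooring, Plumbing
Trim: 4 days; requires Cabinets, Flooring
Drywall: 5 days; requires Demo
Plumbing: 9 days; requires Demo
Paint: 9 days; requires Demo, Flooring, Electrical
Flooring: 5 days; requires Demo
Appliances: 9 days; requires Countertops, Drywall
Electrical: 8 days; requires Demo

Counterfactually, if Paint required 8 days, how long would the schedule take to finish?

The binding path is Demo→Drywall→Countertops→Inspection = 4+5+7+9 = 25; finish at 25 days.
The longest path through Paint is only 21 days, so Paint has float 4.
No other chain overtakes it, so the finish is 25 days.

25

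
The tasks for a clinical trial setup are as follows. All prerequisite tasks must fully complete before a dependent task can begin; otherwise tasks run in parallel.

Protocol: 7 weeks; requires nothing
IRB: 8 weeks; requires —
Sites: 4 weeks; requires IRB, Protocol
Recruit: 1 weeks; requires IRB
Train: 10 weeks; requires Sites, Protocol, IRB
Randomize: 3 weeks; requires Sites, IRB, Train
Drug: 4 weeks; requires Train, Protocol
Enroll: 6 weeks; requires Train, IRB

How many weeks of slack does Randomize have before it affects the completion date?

The longest chain is IRB→Sites→Train→Enroll = 8+4+10+6 = 28; overall finish 28 weeks.
The longest chain containing Randomize totals 25 weeks.
So Randomize can slip 28 − 25 = 3 weeks.

3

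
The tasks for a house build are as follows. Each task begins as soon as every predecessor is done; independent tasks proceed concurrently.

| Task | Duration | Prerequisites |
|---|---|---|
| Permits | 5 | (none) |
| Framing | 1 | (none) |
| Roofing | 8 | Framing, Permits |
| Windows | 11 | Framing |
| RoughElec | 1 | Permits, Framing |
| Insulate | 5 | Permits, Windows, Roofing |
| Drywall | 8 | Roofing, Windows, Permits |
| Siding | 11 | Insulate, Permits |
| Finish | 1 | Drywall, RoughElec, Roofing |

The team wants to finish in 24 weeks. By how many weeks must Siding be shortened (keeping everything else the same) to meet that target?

Current finish: 29 weeks; target: 24.
Siding is on every critical path, so each week cut from Siding cuts the finish by one (this holds down to a finish of 22).
Need 29 − 24 = 5 weeks off Siding → Siding becomes 6 weeks, finish becomes 24.

5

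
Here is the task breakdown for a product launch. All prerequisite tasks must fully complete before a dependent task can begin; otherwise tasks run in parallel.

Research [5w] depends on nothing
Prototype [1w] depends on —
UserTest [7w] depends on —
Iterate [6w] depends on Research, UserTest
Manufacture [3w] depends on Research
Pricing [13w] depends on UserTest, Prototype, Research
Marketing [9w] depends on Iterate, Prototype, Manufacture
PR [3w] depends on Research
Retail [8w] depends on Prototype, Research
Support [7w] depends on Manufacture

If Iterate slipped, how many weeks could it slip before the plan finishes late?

UserTest→Iterate→Marketing = 7+6+9 = 22 sets the makespan at 22 weeks.
Longest path through Iterate: 22 weeks (earliest finish 13, latest finish 13).
Float = 22 − 22 = 0.

0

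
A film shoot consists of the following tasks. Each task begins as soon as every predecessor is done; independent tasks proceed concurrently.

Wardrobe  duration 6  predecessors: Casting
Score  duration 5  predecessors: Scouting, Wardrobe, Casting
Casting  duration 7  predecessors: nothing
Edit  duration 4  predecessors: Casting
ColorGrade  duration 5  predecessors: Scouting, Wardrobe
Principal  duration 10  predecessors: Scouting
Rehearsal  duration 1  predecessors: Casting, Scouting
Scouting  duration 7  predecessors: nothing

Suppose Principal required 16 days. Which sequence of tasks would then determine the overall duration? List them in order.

Scouting, Principal

Baseline: Casting→Wardrobe→Score = 7+6+5 = 18 → 18 days.
Principal has 1 day of float (longest path through it is 17).
New critical path: Scouting→Principal = 7+16 = 23 ⇒ 23 days.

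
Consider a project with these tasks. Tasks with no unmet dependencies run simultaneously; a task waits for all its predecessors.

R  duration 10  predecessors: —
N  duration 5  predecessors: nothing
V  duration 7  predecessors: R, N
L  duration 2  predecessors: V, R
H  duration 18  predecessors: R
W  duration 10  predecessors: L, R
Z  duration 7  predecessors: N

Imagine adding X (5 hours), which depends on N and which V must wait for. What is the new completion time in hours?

29

Originally the schedule takes 29 hours.
With X inserted, V now waits for max(R, N, X).
New critical path: R→V→L→W = 10+7+2+10 = 29 ⇒ 29 hours.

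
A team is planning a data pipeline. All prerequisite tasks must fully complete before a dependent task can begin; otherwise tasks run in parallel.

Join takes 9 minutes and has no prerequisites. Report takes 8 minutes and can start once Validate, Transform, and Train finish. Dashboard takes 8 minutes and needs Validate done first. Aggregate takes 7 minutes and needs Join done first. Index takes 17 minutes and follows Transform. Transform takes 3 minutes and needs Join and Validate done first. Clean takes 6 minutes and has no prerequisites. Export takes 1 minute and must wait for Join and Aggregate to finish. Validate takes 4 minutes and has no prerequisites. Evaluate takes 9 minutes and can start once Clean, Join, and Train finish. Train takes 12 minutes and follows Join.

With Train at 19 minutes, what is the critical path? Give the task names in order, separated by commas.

Baseline: Join→Train→Evaluate = 9+12+9 = 30 → 30 minutes.
Train is on the critical path; changing it to 19 makes that path 37 minutes.
The critical path is still Join→Train→Evaluate; finish is now 37 minutes.

Join, Train, Evaluate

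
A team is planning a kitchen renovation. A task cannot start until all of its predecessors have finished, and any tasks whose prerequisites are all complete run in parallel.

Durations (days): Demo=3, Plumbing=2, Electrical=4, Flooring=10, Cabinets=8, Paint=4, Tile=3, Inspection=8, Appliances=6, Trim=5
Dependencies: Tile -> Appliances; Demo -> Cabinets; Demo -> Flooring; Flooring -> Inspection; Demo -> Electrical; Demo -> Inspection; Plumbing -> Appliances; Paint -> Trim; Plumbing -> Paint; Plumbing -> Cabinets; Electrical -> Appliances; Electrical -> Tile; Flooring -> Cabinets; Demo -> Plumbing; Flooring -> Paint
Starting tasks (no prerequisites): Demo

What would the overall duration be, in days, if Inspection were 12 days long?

Critical path before the change: Demo→Flooring→Paint→Trim = 3+10+4+5 = 22 giving 22 days.
Inspection has 1 day of float (longest path through it is 21).
Now Demo→Flooring→Inspection = 3+10+12 = 25 is longest, so the finish becomes 25 days.

25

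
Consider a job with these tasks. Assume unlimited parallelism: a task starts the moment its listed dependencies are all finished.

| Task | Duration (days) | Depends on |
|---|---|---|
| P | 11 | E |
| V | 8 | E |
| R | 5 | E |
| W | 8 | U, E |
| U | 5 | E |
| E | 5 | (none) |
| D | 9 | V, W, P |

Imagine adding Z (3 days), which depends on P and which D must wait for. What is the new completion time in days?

28

Originally the schedule takes 27 days.
With Z inserted, D now waits for max(V, W, P, Z).
New critical path: E→P→Z→D = 5+11+3+9 = 28 ⇒ 28 days.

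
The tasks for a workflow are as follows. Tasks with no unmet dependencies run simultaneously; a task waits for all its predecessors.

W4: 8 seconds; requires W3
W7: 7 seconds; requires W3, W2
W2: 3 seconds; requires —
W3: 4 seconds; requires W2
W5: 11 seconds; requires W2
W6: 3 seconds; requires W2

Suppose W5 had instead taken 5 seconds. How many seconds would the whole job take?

15

Baseline: W2→W3→W4 = 3+4+8 = 15 → 15 seconds.
The longest path through W5 is only 14 seconds, so W5 has float 1.
That remains the longest chain; total 15 seconds.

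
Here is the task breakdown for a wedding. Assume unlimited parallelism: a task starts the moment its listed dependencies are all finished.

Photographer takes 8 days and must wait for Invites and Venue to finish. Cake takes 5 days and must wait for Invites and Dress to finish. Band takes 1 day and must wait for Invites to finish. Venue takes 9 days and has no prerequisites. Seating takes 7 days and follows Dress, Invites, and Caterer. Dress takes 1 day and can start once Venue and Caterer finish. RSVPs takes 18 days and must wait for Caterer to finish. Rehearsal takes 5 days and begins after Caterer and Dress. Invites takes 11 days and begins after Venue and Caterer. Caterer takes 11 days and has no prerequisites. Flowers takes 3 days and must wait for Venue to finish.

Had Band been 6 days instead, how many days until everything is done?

The binding path is Caterer→Invites→Photographer = 11+11+8 = 30; finish at 30 days.
Band is off the critical path — its longest chain is 23 days, giving 7 of slack.
No other chain overtakes it, so the finish is 30 days.

30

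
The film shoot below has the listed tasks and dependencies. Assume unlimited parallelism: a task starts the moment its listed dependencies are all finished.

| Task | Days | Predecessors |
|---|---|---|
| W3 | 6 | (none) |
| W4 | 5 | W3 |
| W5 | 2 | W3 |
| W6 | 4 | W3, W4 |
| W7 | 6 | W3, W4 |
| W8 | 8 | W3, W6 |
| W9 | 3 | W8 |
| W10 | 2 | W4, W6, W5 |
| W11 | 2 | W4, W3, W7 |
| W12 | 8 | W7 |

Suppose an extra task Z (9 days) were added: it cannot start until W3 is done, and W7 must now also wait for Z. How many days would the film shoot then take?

Originally the film shoot takes 26 days.
With Z inserted, W7 now waits for max(W3, W4, Z).
New critical path: W3→Z→W7→W12 = 6+9+6+8 = 29 ⇒ 29 days.

29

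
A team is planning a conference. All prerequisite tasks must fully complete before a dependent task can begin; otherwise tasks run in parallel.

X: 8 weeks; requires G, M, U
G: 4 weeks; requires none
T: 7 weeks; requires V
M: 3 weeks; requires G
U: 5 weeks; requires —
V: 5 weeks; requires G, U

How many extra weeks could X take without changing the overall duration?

Critical path: U→V→T = 5+5+7 = 17, so the finish is 17 weeks.
The longest chain containing X totals 15 weeks.
Slack of X = 9 − 7 = 2 weeks.

2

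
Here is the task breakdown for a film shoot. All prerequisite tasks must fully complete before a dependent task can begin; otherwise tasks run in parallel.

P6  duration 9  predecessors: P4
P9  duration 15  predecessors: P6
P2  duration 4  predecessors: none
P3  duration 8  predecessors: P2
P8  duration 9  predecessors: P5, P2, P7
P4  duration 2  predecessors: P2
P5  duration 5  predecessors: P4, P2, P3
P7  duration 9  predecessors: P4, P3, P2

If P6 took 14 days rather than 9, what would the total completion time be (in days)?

The binding path is P2→P4→P6→P9 = 4+2+9+15 = 30; finish at 30 days.
P6 is on the critical path; changing it to 14 makes that path 35 days.
The critical path is still P2→P4→P6→P9; finish is now 35 days.

35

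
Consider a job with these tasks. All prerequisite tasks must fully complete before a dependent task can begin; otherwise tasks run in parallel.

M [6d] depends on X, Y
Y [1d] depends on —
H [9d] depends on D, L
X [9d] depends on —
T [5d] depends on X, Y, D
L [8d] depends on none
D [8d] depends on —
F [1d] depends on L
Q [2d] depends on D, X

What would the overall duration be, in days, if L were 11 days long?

20

Actual critical path: L→H = 8+9 = 17 ⇒ 17 days.
L is on the critical path; changing it to 11 makes that path 20 days.
No other chain overtakes it, so the finish is 20 days.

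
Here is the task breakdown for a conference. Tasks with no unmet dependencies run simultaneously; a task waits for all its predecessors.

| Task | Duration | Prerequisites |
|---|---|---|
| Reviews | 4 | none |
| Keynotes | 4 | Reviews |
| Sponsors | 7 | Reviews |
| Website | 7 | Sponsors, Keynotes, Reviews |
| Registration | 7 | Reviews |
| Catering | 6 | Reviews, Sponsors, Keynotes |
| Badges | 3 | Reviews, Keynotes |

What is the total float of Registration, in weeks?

Reviews→Sponsors→Website = 4+7+7 = 18 sets the makespan at 18 weeks.
Longest path through Registration: 11 weeks (earliest finish 11, latest finish 18).
So Registration can slip 18 − 11 = 7 weeks.

7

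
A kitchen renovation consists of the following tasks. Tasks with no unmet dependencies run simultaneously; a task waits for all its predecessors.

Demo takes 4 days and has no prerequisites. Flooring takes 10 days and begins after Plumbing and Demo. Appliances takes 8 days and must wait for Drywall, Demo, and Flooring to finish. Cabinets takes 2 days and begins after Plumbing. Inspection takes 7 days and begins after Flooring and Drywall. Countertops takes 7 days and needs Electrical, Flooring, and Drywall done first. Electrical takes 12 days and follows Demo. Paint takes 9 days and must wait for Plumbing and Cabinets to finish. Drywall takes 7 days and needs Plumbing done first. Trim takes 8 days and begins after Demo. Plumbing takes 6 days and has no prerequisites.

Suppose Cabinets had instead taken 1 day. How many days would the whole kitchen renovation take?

The binding path is Plumbing→Flooring→Appliances = 6+10+8 = 24; finish at 24 days.
The longest path through Cabinets is only 17 days, so Cabinets has float 7.
No other chain overtakes it, so the finish is 24 days.

24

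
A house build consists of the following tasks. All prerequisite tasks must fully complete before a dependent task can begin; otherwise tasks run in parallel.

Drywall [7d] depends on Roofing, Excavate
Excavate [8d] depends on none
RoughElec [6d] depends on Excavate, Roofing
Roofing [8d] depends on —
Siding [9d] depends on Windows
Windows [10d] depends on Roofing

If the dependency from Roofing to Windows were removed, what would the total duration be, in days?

19

Original critical path: Roofing→Windows→Siding = 8+10+9 = 27 ⇒ 27 days.
Without Roofing→Windows, Windows's earliest start moves from 8 to 0.
The longest chain is now Windows→Siding = 10+9 = 19, so the project takes 19 days.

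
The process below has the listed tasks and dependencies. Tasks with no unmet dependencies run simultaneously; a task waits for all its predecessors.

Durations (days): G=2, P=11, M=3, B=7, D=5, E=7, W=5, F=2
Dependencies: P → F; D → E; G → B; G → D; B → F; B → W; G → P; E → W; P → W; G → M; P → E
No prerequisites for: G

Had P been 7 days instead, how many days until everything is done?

21

Baseline: G→P→E→W = 2+11+7+5 = 25 → 25 days.
P is on the critical path; changing it to 7 makes that path 21 days.
The critical path is still G→P→E→W; finish is now 21 days.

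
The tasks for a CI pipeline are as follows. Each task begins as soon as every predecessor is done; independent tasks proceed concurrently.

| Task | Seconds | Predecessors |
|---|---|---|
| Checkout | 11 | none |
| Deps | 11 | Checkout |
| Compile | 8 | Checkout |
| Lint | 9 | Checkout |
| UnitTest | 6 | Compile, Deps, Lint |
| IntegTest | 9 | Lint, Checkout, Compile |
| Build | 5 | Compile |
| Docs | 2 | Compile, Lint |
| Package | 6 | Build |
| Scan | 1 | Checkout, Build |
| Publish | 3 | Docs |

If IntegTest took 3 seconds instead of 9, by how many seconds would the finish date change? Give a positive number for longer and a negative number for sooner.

0

Critical path before the change: Checkout→Compile→Build→Package = 11+8+5+6 = 30 giving 30 seconds.
IntegTest is off the critical path — its longest chain is 29 seconds, giving 1 of slack.
No other chain overtakes it, so the finish is 30 seconds.
Change in finish: 30 − 30 = +0 seconds.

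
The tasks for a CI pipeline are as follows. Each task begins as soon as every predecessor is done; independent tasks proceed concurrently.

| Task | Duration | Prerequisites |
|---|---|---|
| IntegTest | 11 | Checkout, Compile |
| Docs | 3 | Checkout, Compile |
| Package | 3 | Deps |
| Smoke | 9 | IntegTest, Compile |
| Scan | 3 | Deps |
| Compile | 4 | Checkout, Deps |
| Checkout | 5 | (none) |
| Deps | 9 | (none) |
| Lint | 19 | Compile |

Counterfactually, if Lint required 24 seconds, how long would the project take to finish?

Baseline: Deps→Compile→IntegTest→Smoke = 9+4+11+9 = 33 → 33 seconds.
Lint is off the critical path — its longest chain is 32 seconds, giving 1 of slack.
New critical path: Deps→Compile→Lint = 9+4+24 = 37 ⇒ 37 seconds.

37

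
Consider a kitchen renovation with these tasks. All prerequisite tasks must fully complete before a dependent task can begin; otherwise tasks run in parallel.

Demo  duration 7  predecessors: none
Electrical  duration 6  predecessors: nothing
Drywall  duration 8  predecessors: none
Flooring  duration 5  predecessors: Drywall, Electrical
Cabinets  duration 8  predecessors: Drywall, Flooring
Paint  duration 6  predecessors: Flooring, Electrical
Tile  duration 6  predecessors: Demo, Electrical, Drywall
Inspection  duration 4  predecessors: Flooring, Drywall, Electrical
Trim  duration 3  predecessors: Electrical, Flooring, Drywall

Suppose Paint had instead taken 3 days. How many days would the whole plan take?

21

As given, the longest chain is Drywall→Flooring→Cabinets = 8+5+8 = 21, so the finish is 21 days.
Paint has 2 days of float (longest path through it is 19).
The critical path is still Drywall→Flooring→Cabinets; finish is now 21 days.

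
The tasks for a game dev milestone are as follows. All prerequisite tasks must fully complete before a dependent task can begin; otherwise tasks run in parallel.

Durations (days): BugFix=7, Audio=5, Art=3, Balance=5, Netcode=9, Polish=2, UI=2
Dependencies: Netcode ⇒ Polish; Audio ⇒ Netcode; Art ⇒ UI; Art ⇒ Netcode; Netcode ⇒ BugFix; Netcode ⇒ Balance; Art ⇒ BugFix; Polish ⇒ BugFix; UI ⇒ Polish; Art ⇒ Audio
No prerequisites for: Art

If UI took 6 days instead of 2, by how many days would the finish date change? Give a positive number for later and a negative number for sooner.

0

The binding path is Art→Audio→Netcode→Polish→BugFix = 3+5+9+2+7 = 26; finish at 26 days.
The longest path through UI is only 14 days, so UI has float 12.
The critical path is still Art→Audio→Netcode→Polish→BugFix; finish is now 26 days.
Change in finish: 26 − 26 = +0 days.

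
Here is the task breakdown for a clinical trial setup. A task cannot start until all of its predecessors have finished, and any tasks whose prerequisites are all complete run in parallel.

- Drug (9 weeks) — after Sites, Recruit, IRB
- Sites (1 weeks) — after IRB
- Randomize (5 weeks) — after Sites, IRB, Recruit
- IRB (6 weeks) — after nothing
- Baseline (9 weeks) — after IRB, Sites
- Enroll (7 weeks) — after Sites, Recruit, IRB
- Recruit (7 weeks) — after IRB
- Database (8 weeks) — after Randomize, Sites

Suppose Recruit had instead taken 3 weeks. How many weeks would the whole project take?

22

The binding path is IRB→Recruit→Randomize→Database = 6+7+5+8 = 26; finish at 26 weeks.
Recruit is on the critical path; changing it to 3 makes that path 22 weeks.
No other chain overtakes it, so the finish is 22 weeks.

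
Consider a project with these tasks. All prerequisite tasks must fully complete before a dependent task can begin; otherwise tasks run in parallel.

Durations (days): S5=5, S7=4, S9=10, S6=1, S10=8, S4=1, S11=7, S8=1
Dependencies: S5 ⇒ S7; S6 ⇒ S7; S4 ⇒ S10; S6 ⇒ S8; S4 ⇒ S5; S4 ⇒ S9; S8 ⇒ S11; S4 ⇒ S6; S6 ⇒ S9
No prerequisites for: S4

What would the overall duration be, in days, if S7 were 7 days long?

The binding path is S4→S6→S9 = 1+1+10 = 12; finish at 12 days.
The longest path through S7 is only 10 days, so S7 has float 2.
Now S4→S5→S7 = 1+5+7 = 13 is longest, so the finish becomes 13 days.

13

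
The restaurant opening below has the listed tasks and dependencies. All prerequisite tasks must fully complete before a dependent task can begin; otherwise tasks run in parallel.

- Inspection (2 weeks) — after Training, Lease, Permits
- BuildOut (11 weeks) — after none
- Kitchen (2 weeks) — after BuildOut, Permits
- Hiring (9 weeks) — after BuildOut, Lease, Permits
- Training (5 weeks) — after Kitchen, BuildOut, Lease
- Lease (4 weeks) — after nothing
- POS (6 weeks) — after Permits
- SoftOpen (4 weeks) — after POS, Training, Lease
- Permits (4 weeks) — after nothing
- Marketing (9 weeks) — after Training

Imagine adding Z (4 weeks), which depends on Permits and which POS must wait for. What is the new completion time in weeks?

27

Originally the project takes 27 weeks.
With Z inserted, POS now waits for max(Permits, Z).
New critical path: BuildOut→Kitchen→Training→Marketing = 11+2+5+9 = 27 ⇒ 27 weeks.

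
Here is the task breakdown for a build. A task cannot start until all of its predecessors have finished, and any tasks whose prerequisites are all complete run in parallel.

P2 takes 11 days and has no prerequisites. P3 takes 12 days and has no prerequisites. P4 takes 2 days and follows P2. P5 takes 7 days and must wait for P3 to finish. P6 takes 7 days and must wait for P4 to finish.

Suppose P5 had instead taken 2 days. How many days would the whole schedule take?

20

Actual critical path: P2→P4→P6 = 11+2+7 = 20 ⇒ 20 days.
P5 is off the critical path — its longest chain is 19 days, giving 1 of slack.
No other chain overtakes it, so the finish is 20 days.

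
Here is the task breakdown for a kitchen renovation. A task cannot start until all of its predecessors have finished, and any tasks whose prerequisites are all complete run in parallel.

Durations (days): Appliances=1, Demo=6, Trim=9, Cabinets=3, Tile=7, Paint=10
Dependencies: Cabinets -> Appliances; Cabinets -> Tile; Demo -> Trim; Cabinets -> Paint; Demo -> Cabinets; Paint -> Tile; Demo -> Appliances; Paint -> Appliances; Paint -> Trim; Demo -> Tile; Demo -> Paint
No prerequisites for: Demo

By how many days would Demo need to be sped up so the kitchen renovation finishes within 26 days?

2

Current finish: 28 days; target: 26.
Demo is on every critical path, so each day cut from Demo cuts the finish by one (this holds down to a finish of 23).
Need 28 − 26 = 2 days off Demo → Demo becomes 4 days, finish becomes 26.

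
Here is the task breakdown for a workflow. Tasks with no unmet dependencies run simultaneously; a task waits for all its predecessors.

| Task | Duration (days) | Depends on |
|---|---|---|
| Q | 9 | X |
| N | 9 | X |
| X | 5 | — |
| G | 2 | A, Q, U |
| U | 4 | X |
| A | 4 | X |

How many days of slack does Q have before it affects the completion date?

0

X→Q→G = 5+9+2 = 16 sets the makespan at 16 days.
Longest path through Q: 16 days (earliest finish 14, latest finish 14).
So Q can slip 14 − 14 = 0 days.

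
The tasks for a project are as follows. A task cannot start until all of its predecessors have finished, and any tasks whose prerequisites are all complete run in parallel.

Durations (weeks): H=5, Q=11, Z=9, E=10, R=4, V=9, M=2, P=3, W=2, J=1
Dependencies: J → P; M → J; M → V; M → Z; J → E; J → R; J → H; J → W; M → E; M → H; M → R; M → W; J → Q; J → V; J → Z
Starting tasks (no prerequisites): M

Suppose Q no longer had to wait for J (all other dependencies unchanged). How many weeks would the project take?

With the dependency in place, M→J→Q = 2+1+11 = 14 sets the finish at 14 weeks.
Without J→Q, Q's earliest start moves from 3 to 0.
New critical path: M→J→E = 2+1+10 = 13 ⇒ 13 weeks.

13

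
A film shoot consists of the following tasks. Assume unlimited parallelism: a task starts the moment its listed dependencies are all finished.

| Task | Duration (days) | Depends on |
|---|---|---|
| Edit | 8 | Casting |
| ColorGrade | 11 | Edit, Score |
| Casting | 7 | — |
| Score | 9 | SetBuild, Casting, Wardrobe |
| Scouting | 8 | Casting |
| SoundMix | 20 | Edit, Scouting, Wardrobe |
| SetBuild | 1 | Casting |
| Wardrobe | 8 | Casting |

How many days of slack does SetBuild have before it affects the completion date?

7

Critical path: Casting→Scouting→SoundMix = 7+8+20 = 35, so the finish is 35 days.
Longest path through SetBuild: 28 days (earliest finish 8, latest finish 15).
Float = 35 − 28 = 7.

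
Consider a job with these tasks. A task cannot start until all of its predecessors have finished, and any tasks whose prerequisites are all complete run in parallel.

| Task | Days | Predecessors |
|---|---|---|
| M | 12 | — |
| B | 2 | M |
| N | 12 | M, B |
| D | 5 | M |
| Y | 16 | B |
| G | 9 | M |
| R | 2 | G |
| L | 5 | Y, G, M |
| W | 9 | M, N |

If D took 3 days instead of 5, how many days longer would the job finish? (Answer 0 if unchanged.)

Baseline: M→B→N→W = 12+2+12+9 = 35 → 35 days.
D has 18 days of float (longest path through it is 17).
The critical path is still M→B→N→W; finish is now 35 days.
Change in finish: 35 − 35 = +0 days.

0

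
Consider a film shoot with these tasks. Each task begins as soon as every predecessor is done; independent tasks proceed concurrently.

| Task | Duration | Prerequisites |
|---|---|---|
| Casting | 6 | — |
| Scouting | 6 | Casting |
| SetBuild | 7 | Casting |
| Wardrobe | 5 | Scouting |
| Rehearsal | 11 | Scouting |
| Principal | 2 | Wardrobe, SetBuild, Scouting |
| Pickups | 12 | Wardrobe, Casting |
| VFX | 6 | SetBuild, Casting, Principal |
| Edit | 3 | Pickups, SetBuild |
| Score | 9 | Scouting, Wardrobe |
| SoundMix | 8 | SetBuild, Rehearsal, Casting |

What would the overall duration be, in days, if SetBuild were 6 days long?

Baseline: Casting→Scouting→Wardrobe→Pickups→Edit = 6+6+5+12+3 = 32 → 32 days.
SetBuild has 11 days of float (longest path through it is 21).
No other chain overtakes it, so the finish is 32 days.

32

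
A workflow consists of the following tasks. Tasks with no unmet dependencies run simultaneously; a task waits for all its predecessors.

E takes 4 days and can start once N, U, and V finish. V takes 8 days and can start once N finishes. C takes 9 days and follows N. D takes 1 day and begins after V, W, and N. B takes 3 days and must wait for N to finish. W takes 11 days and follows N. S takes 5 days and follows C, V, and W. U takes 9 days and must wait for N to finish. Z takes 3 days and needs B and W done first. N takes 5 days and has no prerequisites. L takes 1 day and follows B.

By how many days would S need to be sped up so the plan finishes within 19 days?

2

Current finish: 21 days; target: 19.
S is on every critical path, so each day cut from S cuts the finish by one (this holds down to a finish of 19).
Need 21 − 19 = 2 days off S → S becomes 3 days, finish becomes 19.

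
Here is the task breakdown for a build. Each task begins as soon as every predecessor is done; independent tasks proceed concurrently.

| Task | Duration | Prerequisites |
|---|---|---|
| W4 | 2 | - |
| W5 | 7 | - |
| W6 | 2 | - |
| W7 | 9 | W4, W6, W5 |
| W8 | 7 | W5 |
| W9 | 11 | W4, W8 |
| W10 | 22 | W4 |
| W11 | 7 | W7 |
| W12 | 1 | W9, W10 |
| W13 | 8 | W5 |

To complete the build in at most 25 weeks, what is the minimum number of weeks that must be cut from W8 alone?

Current finish: 26 weeks; target: 25.
W8 is on every critical path, so each week cut from W8 cuts the finish by one (this holds down to a finish of 25).
Need 26 − 25 = 1 week off W8 → W8 becomes 6 weeks, finish becomes 25.

1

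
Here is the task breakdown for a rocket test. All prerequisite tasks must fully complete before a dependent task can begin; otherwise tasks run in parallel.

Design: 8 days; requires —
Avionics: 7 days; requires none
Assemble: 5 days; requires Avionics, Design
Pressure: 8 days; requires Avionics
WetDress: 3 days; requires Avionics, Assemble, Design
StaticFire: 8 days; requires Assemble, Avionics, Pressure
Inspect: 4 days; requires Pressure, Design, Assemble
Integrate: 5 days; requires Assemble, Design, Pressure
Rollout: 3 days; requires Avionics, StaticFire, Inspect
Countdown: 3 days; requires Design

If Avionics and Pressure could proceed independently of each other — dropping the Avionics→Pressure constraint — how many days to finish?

Before: longest chain Avionics→Pressure→StaticFire→Rollout = 7+8+8+3 = 26, finish 26.
Without Avionics→Pressure, Pressure's earliest start moves from 7 to 0.
New critical path: Design→Assemble→StaticFire→Rollout = 8+5+8+3 = 24 ⇒ 24 days.

24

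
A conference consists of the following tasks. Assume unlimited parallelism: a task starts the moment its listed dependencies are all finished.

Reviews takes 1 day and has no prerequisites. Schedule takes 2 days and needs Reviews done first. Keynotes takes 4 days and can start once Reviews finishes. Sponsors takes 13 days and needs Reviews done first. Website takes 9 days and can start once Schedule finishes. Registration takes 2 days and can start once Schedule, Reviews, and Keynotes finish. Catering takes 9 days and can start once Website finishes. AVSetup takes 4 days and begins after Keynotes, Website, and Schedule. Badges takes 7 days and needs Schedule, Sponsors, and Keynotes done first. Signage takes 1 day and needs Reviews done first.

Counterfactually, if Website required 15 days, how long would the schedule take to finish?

27

Actual critical path: Reviews→Schedule→Website→Catering = 1+2+9+9 = 21 ⇒ 21 days.
Website is on the critical path; changing it to 15 makes that path 27 days.
The critical path is still Reviews→Schedule→Website→Catering; finish is now 27 days.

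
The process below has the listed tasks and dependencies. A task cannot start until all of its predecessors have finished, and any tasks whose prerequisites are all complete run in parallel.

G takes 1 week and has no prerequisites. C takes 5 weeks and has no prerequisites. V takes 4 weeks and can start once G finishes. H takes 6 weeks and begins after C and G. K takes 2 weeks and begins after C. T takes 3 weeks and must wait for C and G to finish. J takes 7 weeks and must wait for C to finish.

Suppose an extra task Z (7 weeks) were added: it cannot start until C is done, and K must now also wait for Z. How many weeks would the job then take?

Originally the job takes 12 weeks.
With Z inserted, K now waits for max(C, Z).
New critical path: C→Z→K = 5+7+2 = 14 ⇒ 14 weeks.

14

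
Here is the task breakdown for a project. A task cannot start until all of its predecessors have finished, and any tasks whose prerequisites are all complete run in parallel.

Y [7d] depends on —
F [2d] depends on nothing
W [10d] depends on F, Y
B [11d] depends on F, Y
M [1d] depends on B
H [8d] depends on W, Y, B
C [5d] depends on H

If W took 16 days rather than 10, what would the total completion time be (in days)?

36

As given, the longest chain is Y→B→H→C = 7+11+8+5 = 31, so the finish is 31 days.
The longest path through W is only 30 days, so W has float 1.
Now Y→W→H→C = 7+16+8+5 = 36 is longest, so the finish becomes 36 days.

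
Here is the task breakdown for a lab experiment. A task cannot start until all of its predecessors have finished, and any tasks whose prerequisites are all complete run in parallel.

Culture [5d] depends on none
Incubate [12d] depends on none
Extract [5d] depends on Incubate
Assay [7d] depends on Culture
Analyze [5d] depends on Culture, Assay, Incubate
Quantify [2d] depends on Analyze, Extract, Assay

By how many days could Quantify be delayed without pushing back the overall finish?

Critical path: Culture→Assay→Analyze→Quantify = 5+7+5+2 = 19, so the finish is 19 days.
Longest path through Quantify: 19 days (earliest finish 19, latest finish 19).
Slack of Quantify = 17 − 17 = 0 days.

0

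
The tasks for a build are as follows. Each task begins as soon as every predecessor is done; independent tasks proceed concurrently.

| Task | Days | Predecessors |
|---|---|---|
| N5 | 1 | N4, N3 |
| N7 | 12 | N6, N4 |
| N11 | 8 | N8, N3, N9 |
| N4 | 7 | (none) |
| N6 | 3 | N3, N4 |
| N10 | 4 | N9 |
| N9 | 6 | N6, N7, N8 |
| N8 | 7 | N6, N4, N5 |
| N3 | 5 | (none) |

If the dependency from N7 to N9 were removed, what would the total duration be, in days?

Original critical path: N4→N6→N7→N9→N11 = 7+3+12+6+8 = 36 ⇒ 36 days.
Without N7→N9, N9's earliest start moves from 22 to 17.
After: N4→N6→N8→N9→N11 = 7+3+7+6+8 = 31 → 31 days.

31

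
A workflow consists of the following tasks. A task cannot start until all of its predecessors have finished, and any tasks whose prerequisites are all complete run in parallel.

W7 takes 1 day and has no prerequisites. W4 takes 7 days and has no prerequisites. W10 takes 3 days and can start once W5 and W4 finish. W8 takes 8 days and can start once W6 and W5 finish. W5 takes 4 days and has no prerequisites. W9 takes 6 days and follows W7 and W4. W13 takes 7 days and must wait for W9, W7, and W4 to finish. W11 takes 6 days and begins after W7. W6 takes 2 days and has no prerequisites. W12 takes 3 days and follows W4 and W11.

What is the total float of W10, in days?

10

W4→W9→W13 = 7+6+7 = 20 sets the makespan at 20 days.
Longest path through W10: 10 days (earliest finish 10, latest finish 20).
Slack of W10 = 17 − 7 = 10 days.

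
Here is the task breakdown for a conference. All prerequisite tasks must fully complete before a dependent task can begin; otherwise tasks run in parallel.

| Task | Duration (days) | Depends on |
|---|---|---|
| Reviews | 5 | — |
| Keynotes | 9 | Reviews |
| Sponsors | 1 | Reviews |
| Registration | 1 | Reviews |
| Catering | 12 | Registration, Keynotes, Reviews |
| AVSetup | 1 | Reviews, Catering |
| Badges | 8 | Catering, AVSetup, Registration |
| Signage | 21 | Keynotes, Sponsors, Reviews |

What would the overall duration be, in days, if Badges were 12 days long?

Baseline: Reviews→Keynotes→Catering→AVSetup→Badges = 5+9+12+1+8 = 35 → 35 days.
Since Badges is critical, the +4 change carries straight to that chain (now 39 days).
The critical path is still Reviews→Keynotes→Catering→AVSetup→Badges; finish is now 39 days.

39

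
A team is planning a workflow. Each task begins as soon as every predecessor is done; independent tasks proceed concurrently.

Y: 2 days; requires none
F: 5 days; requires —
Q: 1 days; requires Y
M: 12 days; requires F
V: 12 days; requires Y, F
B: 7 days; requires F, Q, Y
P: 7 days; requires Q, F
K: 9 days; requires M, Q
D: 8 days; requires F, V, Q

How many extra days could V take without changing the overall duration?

1

Critical path: F→M→K = 5+12+9 = 26, so the finish is 26 days.
V finishes as early as 17 and must finish by 18.
Slack of V = 6 − 5 = 1 day.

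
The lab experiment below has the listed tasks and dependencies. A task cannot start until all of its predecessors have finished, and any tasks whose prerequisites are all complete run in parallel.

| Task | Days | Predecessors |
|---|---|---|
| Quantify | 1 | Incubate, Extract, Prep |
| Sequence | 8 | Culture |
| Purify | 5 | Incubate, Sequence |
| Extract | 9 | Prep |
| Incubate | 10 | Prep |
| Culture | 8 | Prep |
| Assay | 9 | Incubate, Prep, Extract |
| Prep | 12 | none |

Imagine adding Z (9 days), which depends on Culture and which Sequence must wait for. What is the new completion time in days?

Originally the lab experiment takes 33 days.
With Z inserted, Sequence now waits for max(Culture, Z).
New critical path: Prep→Culture→Z→Sequence→Purify = 12+8+9+8+5 = 42 ⇒ 42 days.

42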